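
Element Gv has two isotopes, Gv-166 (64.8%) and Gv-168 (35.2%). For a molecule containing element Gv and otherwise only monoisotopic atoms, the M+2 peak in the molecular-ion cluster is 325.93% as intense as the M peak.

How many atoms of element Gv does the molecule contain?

For n independent Gv atoms, I(M+2)/I(M) = n · (abundance Gv-168) / (abundance Gv-166) = n · 0.352/0.648.
n = 3.2593 × 0.648/0.352 = 6.00 ≈ 6

6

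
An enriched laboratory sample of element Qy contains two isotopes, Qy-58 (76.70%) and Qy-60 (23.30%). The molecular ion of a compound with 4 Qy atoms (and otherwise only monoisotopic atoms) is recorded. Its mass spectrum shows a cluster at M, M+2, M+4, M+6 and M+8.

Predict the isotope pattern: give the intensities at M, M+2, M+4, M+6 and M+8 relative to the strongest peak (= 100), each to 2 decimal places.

82.30 : 100.00 : 45.57 : 9.23 : 0.70

Expanding (0.7670 + 0.2330)^4:
P(M) = 0.7670^4 = 0.346084
P(M+2) = 4 × 0.7670^3 × 0.2330^1 = 0.420535
P(M+4) = 6 × 0.7670^2 × 0.2330^2 = 0.191626
P(M+6) = 4 × 0.7670^1 × 0.2330^3 = 0.038808
P(M+8) = 0.2330^4 = 0.002947
The M+2 peak is largest (0.420535); scaling to 100 gives 82.30 : 100.00 : 45.57 : 9.23 : 0.70.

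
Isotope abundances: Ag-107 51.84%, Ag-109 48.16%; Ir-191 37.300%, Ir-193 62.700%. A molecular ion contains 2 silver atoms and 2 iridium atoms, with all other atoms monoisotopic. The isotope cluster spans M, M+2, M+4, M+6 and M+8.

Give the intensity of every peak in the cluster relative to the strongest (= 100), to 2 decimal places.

Silver pattern (n=2): 0.26873856 : 0.49932288 : 0.23193856
Iridium pattern (n=2): 0.139129 : 0.467742 : 0.393129
Convolve the two distributions (both contribute in 2-u steps):
  M: 0.26873856×0.139129 = 0.037389
  M+2: 0.26873856×0.467742 + 0.49932288×0.139129 = 0.195171
  M+4: 0.26873856×0.393129 + 0.49932288×0.467742 + 0.23193856×0.139129 = 0.371473
  M+6: 0.49932288×0.393129 + 0.23193856×0.467742 = 0.304786
  M+8: 0.23193856×0.393129 = 0.091182
Scale to base peak (0.371473) = 100: 10.07 : 52.54 : 100.00 : 82.05 : 24.55

10.07 : 52.54 : 100.00 : 82.05 : 24.55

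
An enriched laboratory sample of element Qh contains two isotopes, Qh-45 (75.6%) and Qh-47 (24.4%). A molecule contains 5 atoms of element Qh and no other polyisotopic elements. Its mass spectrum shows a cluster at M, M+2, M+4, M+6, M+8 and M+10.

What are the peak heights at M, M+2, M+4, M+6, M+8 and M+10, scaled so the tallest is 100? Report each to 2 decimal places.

Each Qh atom is independently Qh-45 (p = 0.756) or Qh-47 (q = 0.244); the cluster is the binomial expansion (p + q)^5.
P(M) = 0.756^5 = 0.246950
P(M+2) = 5 × 0.756^4 × 0.244^1 = 0.398517
P(M+4) = 10 × 0.756^3 × 0.244^2 = 0.257244
P(M+6) = 10 × 0.756^2 × 0.244^3 = 0.083026
P(M+8) = 5 × 0.756^1 × 0.244^4 = 0.013398
P(M+10) = 0.244^5 = 0.000865
The M+2 peak is largest (0.398517); scaling to 100 gives 61.97 : 100.00 : 64.55 : 20.83 : 3.36 : 0.22.

61.97 : 100.00 : 64.55 : 20.83 : 3.36 : 0.22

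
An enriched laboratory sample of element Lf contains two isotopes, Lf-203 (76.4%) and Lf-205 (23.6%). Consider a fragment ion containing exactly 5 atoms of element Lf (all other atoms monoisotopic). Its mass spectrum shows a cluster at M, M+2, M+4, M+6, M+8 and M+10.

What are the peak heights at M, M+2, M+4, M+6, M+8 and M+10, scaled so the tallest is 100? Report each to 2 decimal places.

64.75 : 100.00 : 61.78 : 19.08 : 2.95 : 0.18

Each Lf atom is independently Lf-203 (p = 0.764) or Lf-205 (q = 0.236); the cluster is the binomial expansion (p + q)^5.
P(M) = 0.764^5 = 0.260296
P(M+2) = 5 × 0.764^4 × 0.236^1 = 0.402027
P(M+4) = 10 × 0.764^3 × 0.236^2 = 0.248373
P(M+6) = 10 × 0.764^2 × 0.236^3 = 0.076722
P(M+8) = 5 × 0.764^1 × 0.236^4 = 0.011850
P(M+10) = 0.236^5 = 0.000732
The M+2 peak is largest (0.402027); scaling to 100 gives 64.75 : 100.00 : 61.78 : 19.08 : 2.95 : 0.18.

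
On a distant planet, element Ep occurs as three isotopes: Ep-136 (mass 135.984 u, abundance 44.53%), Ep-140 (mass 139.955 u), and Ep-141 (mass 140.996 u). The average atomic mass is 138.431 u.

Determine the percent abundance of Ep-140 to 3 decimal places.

Let x and y be the fractions of Ep-140 and Ep-141. Then x + y = 1 − 0.4453 = 0.5547 and 139.955x + 140.996y = 138.431 − 0.4453×135.984 = 77.8773248.
Substituting: 139.955x + 140.996(0.5547 − x) = 77.8773248
(139.955 − 140.996)x = -0.3331564  ⇒  x = 0.32003, y = 0.23467
Ep-140: 32.003%, Ep-141: 23.467%.

32.003%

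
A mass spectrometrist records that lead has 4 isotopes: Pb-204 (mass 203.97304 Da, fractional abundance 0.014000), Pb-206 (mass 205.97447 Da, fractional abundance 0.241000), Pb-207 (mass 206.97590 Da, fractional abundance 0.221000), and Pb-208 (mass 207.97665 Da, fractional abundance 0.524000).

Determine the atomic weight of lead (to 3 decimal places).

Average mass = Σ (abundance × isotope mass) = 0.014000 × 203.97304 + 0.241000 × 205.97447 + 0.221000 × 206.97590 + 0.524000 × 207.97665
= 2.855623 + 49.639847 + 45.741674 + 108.979765 = 207.216909 Da

207.217 Da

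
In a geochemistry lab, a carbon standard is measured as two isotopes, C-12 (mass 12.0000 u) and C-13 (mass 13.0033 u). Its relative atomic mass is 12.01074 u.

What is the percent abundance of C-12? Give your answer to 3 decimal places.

With x = fraction of C-12 (so C-13 is 1 − x):
12.0000·x + 13.0033·(1 − x) = 12.01074
(12.0000 − 13.0033)·x = 12.01074 − 13.0033
x = -0.99256 / -1.0033 = 0.98930 → 98.930% C-12, 1.070% C-13.

98.930%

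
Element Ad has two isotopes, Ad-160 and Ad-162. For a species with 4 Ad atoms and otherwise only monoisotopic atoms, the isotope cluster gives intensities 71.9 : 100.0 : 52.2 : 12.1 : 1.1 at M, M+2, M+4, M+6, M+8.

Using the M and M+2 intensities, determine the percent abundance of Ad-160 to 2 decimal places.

Write p for the Ad-160 fraction. I(M+2)/I(M) = [C(4,1)·p^3·(1−p)] / p^4 = 4·(1−p)/p = 100.0/71.9 = 1.3908
(1−p)/p = 1.3908/4 = 0.3477  ⇒  p = 1/(1 + 0.3477) = 0.7420
Ad-160: 74.20%, Ad-162: 25.80%.

74.20%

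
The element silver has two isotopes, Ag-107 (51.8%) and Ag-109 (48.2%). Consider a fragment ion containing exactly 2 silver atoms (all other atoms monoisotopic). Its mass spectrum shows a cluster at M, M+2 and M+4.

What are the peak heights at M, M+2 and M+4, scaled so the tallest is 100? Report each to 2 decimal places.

53.73 : 100.00 : 46.53

Each Ag atom is independently Ag-107 (p = 0.518) or Ag-109 (q = 0.482); the cluster is the binomial expansion (p + q)^2.
P(M) = 0.518^2 = 0.268324
P(M+2) = 2 × 0.518^1 × 0.482^1 = 0.499352
P(M+4) = 0.482^2 = 0.232324
The M+2 peak is largest (0.499352); scaling to 100 gives 53.73 : 100.00 : 46.53.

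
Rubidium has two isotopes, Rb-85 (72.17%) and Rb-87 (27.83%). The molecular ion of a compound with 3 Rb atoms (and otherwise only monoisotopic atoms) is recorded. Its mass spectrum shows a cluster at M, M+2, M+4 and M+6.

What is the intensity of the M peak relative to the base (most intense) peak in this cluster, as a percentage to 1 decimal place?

86.4%

(0.7217 + 0.2783)^3 gives M 0.3759, M+2 0.4349, M+4 0.1677, M+6 0.0216; the largest is M+2.
P(M+2) = C(3,1) × 0.7217^2 × 0.2783^1 = 3 × 0.52085089 × 0.2783 = 0.434858 (base)
P(M) = C(3,0) × 0.7217^3 × 0.2783^0 = 1 × 0.37589809 × 1.0000 = 0.375898
Relative intensity = 0.375898 / 0.434858 × 100 = 86.4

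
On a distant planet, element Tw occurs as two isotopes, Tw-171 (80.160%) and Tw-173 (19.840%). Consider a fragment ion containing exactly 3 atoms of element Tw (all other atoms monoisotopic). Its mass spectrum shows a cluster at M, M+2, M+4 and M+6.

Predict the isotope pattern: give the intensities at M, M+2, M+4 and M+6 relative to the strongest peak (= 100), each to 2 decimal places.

Each Tw atom is independently Tw-171 (p = 0.80160) or Tw-173 (q = 0.19840); the cluster is the binomial expansion (p + q)^3.
P(M) = 0.80160^3 = 0.515078
P(M+2) = 3 × 0.80160^2 × 0.19840^1 = 0.382453
P(M+4) = 3 × 0.80160^1 × 0.19840^2 = 0.094659
P(M+6) = 0.19840^3 = 0.007810
The M peak is largest (0.515078); scaling to 100 gives 100.00 : 74.25 : 18.38 : 1.52.

100.00 : 74.25 : 18.38 : 1.52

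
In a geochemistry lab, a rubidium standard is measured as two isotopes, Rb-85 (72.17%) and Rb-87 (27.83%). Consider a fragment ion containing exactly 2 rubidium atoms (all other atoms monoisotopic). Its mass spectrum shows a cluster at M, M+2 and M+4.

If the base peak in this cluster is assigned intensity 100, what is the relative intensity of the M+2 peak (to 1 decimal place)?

77.1

(0.7217 + 0.2783)^2 gives M 0.5209, M+2 0.4017, M+4 0.0775; the largest is M.
P(M) = C(2,0) × 0.7217^2 × 0.2783^0 = 1 × 0.52085089 × 1.0000 = 0.520851 (base)
P(M+2) = C(2,1) × 0.7217^1 × 0.2783^1 = 2 × 0.7217 × 0.2783 = 0.401698
Relative intensity = 0.401698 / 0.520851 × 100 = 77.1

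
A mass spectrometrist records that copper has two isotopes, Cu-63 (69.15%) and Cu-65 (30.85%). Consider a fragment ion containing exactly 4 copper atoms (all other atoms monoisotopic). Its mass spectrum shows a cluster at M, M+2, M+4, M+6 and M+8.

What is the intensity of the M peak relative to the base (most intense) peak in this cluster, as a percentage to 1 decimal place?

56.0%

(0.6915 + 0.3085)^4 gives M 0.2286, M+2 0.4080, M+4 0.2731, M+6 0.0812, M+8 0.0091; the largest is M+2.
P(M+2) = C(4,1) × 0.6915^3 × 0.3085^1 = 4 × 0.33065611 × 0.3085 = 0.408030 (base)
P(M) = C(4,0) × 0.6915^4 × 0.3085^0 = 1 × 0.2286487 × 1.0000 = 0.228649
Relative intensity = 0.228649 / 0.408030 × 100 = 56.0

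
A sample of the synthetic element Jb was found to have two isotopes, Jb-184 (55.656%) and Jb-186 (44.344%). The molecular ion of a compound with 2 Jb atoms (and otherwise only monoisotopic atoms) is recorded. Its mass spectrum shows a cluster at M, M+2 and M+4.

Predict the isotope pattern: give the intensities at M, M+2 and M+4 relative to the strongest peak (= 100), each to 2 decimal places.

62.75 : 100.00 : 39.84

The 2 Jb atoms are independent, so intensities follow the terms of (0.55656 + 0.44344)^2.
P(M) = 0.55656^2 = 0.309759
P(M+2) = 2 × 0.55656^1 × 0.44344^1 = 0.493602
P(M+4) = 0.44344^2 = 0.196639
The M+2 peak is largest (0.493602); scaling to 100 gives 62.75 : 100.00 : 39.84.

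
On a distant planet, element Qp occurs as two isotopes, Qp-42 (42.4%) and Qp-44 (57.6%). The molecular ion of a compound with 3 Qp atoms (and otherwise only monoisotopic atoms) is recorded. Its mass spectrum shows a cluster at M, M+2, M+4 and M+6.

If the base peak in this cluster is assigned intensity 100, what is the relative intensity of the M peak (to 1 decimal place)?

Binomial terms of (0.424 + 0.576)^3: M 0.0762, M+2 0.3107, M+4 0.4220, M+6 0.1911 → M+4 is the base peak.
P(M+4) = C(3,2) × 0.424^1 × 0.576^2 = 3 × 0.4240 × 0.331776 = 0.422019 (base)
P(M) = C(3,0) × 0.424^3 × 0.576^0 = 1 × 0.07622502 × 1.0000 = 0.076225
Relative intensity = 0.076225 / 0.422019 × 100 = 18.1

18.1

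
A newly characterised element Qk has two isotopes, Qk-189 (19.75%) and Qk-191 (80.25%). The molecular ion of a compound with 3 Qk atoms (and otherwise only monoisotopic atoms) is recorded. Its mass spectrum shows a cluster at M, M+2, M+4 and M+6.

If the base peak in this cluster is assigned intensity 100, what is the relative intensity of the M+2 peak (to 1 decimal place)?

18.2

Binomial terms of (0.1975 + 0.8025)^3: M 0.0077, M+2 0.0939, M+4 0.3816, M+6 0.5168 → M+6 is the base peak.
P(M+6) = C(3,3) × 0.1975^0 × 0.8025^3 = 1 × 1.0000 × 0.51681502 = 0.516815 (base)
P(M+2) = C(3,1) × 0.1975^2 × 0.8025^1 = 3 × 0.03900625 × 0.8025 = 0.093908
Relative intensity = 0.093908 / 0.516815 × 100 = 18.2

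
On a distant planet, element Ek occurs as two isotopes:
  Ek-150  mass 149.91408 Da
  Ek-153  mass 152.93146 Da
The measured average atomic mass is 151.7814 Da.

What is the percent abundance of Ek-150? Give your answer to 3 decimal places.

38.115%

Writing the weighted mean with unknown fraction x of Ek-150:
149.91408·x + 152.93146·(1 − x) = 151.7814
(149.91408 − 152.93146)·x = 151.7814 − 152.93146
x = -1.15006 / -3.01738 = 0.38115 → 38.115% Ek-150, 61.885% Ek-153.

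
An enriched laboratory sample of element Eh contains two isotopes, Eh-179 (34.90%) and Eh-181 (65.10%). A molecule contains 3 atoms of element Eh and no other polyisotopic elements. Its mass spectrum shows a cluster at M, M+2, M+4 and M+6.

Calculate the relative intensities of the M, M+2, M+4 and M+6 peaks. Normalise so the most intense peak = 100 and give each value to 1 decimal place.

9.6 : 53.6 : 100.0 : 62.2

Each Eh atom is independently Eh-179 (p = 0.3490) or Eh-181 (q = 0.6510); the cluster is the binomial expansion (p + q)^3.
P(M) = 0.3490^3 = 0.042509
P(M+2) = 3 × 0.3490^2 × 0.6510^1 = 0.237877
P(M+4) = 3 × 0.3490^1 × 0.6510^2 = 0.443720
P(M+6) = 0.6510^3 = 0.275894
The M+4 peak is largest (0.443720); scaling to 100 gives 9.6 : 53.6 : 100.0 : 62.2.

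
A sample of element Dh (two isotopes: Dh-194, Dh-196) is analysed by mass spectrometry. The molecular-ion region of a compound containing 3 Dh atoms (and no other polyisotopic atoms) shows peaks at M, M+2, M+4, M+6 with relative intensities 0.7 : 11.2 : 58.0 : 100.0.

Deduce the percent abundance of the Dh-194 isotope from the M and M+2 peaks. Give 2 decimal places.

15.79%

Let p = fractional abundance of Dh-194. I(M+2)/I(M) = [C(3,1)·p^2·(1−p)] / p^3 = 3·(1−p)/p = 11.2/0.7 = 16.0000
(1−p)/p = 16.0000/3 = 5.3333  ⇒  p = 1/(1 + 5.3333) = 0.1579
Dh-194: 15.79%, Dh-196: 84.21%.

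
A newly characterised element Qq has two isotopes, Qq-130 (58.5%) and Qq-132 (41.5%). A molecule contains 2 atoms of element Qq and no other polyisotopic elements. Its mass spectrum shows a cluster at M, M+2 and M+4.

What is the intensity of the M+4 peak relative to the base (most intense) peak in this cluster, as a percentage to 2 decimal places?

35.47%

Binomial terms of (0.585 + 0.415)^2: M 0.3422, M+2 0.4856, M+4 0.1722 → M+2 is the base peak.
P(M+2) = C(2,1) × 0.585^1 × 0.415^1 = 2 × 0.5850 × 0.4150 = 0.485550 (base)
P(M+4) = C(2,2) × 0.585^0 × 0.415^2 = 1 × 1.0000 × 0.172225 = 0.172225
Relative intensity = 0.172225 / 0.485550 × 100 = 35.47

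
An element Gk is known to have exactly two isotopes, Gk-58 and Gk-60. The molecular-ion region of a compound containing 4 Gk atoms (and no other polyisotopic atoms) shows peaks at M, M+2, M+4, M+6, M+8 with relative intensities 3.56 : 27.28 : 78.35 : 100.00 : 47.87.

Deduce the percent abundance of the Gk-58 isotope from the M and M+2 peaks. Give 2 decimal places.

34.30%

If p is the fraction of Gk that is Gk-58, then I(M+2)/I(M) = [C(4,1)·p^3·(1−p)] / p^4 = 4·(1−p)/p = 27.28/3.56 = 7.6629
(1−p)/p = 7.6629/4 = 1.9157  ⇒  p = 1/(1 + 1.9157) = 0.3430
Gk-58: 34.30%, Gk-60: 65.70%.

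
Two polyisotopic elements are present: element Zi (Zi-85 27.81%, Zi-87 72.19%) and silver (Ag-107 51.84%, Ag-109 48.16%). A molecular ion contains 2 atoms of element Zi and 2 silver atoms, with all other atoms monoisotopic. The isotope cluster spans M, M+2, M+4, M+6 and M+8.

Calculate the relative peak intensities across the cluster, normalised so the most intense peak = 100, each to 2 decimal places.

Element Zi pattern (n=2): 0.07733961 : 0.40152078 : 0.52113961
Silver pattern (n=2): 0.26873856 : 0.49932288 : 0.23193856
Convolve the two distributions (both contribute in 2-u steps):
  M: 0.07733961×0.26873856 = 0.020784
  M+2: 0.07733961×0.49932288 + 0.40152078×0.26873856 = 0.146522
  M+4: 0.07733961×0.23193856 + 0.40152078×0.49932288 + 0.52113961×0.26873856 = 0.358477
  M+6: 0.40152078×0.23193856 + 0.52113961×0.49932288 = 0.353345
  M+8: 0.52113961×0.23193856 = 0.120872
Scale to base peak (0.358477) = 100: 5.80 : 40.87 : 100.00 : 98.57 : 33.72

5.80 : 40.87 : 100.00 : 98.57 : 33.72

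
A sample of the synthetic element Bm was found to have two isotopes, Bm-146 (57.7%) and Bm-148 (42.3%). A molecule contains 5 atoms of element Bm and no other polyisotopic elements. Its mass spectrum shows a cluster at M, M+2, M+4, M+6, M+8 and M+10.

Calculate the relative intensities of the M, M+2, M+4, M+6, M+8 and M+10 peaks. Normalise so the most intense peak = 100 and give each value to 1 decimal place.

Expanding (0.577 + 0.423)^5:
P(M) = 0.577^5 = 0.063956
P(M+2) = 5 × 0.577^4 × 0.423^1 = 0.234430
P(M+4) = 10 × 0.577^3 × 0.423^2 = 0.343723
P(M+6) = 10 × 0.577^2 × 0.423^3 = 0.251984
P(M+8) = 5 × 0.577^1 × 0.423^4 = 0.092365
P(M+10) = 0.423^5 = 0.013543
The M+4 peak is largest (0.343723); scaling to 100 gives 18.6 : 68.2 : 100.0 : 73.3 : 26.9 : 3.9.

18.6 : 68.2 : 100.0 : 73.3 : 26.9 : 3.9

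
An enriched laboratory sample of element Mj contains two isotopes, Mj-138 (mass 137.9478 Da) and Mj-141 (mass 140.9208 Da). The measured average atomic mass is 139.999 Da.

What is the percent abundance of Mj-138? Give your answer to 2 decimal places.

31.01%

Writing the weighted mean with unknown fraction x of Mj-138:
137.9478·x + 140.9208·(1 − x) = 139.999
(137.9478 − 140.9208)·x = 139.999 − 140.9208
x = -0.9218 / -2.9730 = 0.31006 → 31.01% Mj-138, 68.99% Mj-141.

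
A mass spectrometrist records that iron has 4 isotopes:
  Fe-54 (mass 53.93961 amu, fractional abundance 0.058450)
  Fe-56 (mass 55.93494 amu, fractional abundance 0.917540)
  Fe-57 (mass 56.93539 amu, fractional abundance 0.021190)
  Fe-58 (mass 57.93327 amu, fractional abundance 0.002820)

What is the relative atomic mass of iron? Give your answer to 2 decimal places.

55.85 amu

Ar = Σ fᵢ·mᵢ = 0.058450 × 53.93961 + 0.917540 × 55.93494 + 0.021190 × 56.93539 + 0.002820 × 57.93327
= 3.152770 + 51.322545 + 1.206461 + 0.163372 = 55.845148 amu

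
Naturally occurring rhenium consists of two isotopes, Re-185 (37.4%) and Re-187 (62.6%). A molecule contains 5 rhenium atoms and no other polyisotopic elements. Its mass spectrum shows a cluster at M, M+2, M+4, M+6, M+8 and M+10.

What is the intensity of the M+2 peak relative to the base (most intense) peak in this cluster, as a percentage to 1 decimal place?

Term probabilities: M 0.0073, M+2 0.0612, M+4 0.2050, M+6 0.3431, M+8 0.2872, M+10 0.0961. Base peak = M+6.
P(M+6) = C(5,3) × 0.374^2 × 0.626^3 = 10 × 0.139876 × 0.24531438 = 0.343136 (base)
P(M+2) = C(5,1) × 0.374^4 × 0.626^1 = 5 × 0.0195653 × 0.6260 = 0.061239
Relative intensity = 0.061239 / 0.343136 × 100 = 17.8

17.8%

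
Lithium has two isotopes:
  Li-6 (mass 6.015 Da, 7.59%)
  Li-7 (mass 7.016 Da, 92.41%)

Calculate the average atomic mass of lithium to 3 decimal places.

Ar = Σ fᵢ·mᵢ = 0.0759 × 6.015 + 0.9241 × 7.016
= 0.4565 + 6.4835 = 6.9400 Da

6.940 Da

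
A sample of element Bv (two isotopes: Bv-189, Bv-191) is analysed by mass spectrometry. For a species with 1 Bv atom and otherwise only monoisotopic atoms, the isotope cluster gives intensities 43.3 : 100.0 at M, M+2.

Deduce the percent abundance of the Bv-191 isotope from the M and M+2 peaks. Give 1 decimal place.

69.8%

If p is the fraction of Bv that is Bv-189, then I(M+2)/I(M) = [C(1,1)·p^0·(1−p)] / p^1 = 1·(1−p)/p = 100.0/43.3 = 2.3095
(1−p)/p = 2.3095/1 = 2.3095  ⇒  p = 1/(1 + 2.3095) = 0.3022
Bv-189: 30.2%, Bv-191: 69.8%.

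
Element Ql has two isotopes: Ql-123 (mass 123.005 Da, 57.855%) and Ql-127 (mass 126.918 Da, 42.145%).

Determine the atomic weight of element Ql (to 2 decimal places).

The abundance-weighted mean is 0.57855 × 123.005 + 0.42145 × 126.918
= 71.1645 + 53.4896 = 124.6541 Da

124.65 Da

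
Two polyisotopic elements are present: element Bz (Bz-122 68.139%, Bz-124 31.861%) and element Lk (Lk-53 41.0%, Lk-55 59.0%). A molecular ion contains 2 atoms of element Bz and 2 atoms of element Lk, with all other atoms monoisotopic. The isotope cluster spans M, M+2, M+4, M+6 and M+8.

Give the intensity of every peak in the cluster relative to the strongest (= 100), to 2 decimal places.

20.08 : 76.56 : 100.00 : 51.51 : 9.09

Element Bz pattern (n=2): 0.46429233 : 0.43419534 : 0.10151233
Element Lk pattern (n=2): 0.1681 : 0.4838 : 0.3481
Convolve the two distributions (both contribute in 2-u steps):
  M: 0.46429233×0.1681 = 0.078048
  M+2: 0.46429233×0.4838 + 0.43419534×0.1681 = 0.297613
  M+4: 0.46429233×0.3481 + 0.43419534×0.4838 + 0.10151233×0.1681 = 0.388748
  M+6: 0.43419534×0.3481 + 0.10151233×0.4838 = 0.200255
  M+8: 0.10151233×0.3481 = 0.035336
Scale to base peak (0.388748) = 100: 20.08 : 76.56 : 100.00 : 51.51 : 9.09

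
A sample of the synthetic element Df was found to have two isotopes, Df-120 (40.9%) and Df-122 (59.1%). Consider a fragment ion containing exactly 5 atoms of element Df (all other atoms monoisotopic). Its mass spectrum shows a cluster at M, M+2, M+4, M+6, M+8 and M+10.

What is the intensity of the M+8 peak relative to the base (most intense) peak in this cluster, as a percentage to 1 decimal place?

72.2%

Term probabilities: M 0.0114, M+2 0.0827, M+4 0.2390, M+6 0.3453, M+8 0.2495, M+10 0.0721. Base peak = M+6.
P(M+6) = C(5,3) × 0.409^2 × 0.591^3 = 10 × 0.167281 × 0.20642507 = 0.345310 (base)
P(M+8) = C(5,4) × 0.409^1 × 0.591^4 = 5 × 0.4090 × 0.12199722 = 0.249484
Relative intensity = 0.249484 / 0.345310 × 100 = 72.2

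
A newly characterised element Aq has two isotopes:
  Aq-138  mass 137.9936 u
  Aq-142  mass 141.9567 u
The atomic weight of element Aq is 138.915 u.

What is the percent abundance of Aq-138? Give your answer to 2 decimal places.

76.75%

Let x be the fractional abundance of Aq-138; then Aq-142 has abundance 1 − x.
137.9936·x + 141.9567·(1 − x) = 138.915
(137.9936 − 141.9567)·x = 138.915 − 141.9567
x = -3.0417 / -3.9631 = 0.76751 → 76.75% Aq-138, 23.25% Aq-142.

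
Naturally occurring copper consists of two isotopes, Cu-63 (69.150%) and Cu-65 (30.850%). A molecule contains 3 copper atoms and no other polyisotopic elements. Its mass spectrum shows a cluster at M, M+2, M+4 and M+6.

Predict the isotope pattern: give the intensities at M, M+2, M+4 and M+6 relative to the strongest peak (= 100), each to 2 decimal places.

74.72 : 100.00 : 44.61 : 6.63

Each Cu atom is independently Cu-63 (p = 0.69150) or Cu-65 (q = 0.30850); the cluster is the binomial expansion (p + q)^3.
P(M) = 0.69150^3 = 0.330656
P(M+2) = 3 × 0.69150^2 × 0.30850^1 = 0.442548
P(M+4) = 3 × 0.69150^1 × 0.30850^2 = 0.197435
P(M+6) = 0.30850^3 = 0.029361
The M+2 peak is largest (0.442548); scaling to 100 gives 74.72 : 100.00 : 44.61 : 6.63.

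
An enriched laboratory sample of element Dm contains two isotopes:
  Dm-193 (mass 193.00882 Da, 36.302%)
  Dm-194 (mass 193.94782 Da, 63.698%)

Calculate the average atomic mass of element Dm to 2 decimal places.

193.61 Da

Weight each isotope mass by its fractional abundance: 0.36302 × 193.00882 + 0.63698 × 193.94782
= 70.066062 + 123.540882 = 193.606944 Da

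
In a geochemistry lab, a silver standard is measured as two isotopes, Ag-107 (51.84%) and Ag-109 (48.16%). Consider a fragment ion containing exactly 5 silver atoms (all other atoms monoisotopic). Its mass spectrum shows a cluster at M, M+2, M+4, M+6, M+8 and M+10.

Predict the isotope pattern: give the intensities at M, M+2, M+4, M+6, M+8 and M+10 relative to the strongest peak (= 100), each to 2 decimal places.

11.59 : 53.82 : 100.00 : 92.90 : 43.15 : 8.02

Each Ag atom is independently Ag-107 (p = 0.5184) or Ag-109 (q = 0.4816); the cluster is the binomial expansion (p + q)^5.
P(M) = 0.5184^5 = 0.037439
P(M+2) = 5 × 0.5184^4 × 0.4816^1 = 0.173907
P(M+4) = 10 × 0.5184^3 × 0.4816^2 = 0.323123
P(M+6) = 10 × 0.5184^2 × 0.4816^3 = 0.300185
P(M+8) = 5 × 0.5184^1 × 0.4816^4 = 0.139438
P(M+10) = 0.4816^5 = 0.025908
The M+4 peak is largest (0.323123); scaling to 100 gives 11.59 : 53.82 : 100.00 : 92.90 : 43.15 : 8.02.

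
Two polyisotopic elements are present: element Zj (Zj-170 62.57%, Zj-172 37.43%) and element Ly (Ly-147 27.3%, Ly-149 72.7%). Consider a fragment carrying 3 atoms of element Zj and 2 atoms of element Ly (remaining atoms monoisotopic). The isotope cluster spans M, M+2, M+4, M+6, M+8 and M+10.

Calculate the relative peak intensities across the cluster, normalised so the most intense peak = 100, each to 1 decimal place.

5.4 : 38.2 : 95.0 : 100.0 : 46.9 : 8.1

Element Zj pattern (n=3): 0.24496186 : 0.4396159 : 0.26298263 : 0.05243961
Element Ly pattern (n=2): 0.074529 : 0.396942 : 0.528529
Convolve the two distributions (both contribute in 2-u steps):
  M: 0.24496186×0.074529 = 0.018257
  M+2: 0.24496186×0.396942 + 0.4396159×0.074529 = 0.130000
  M+4: 0.24496186×0.528529 + 0.4396159×0.396942 + 0.26298263×0.074529 = 0.323571
  M+6: 0.4396159×0.528529 + 0.26298263×0.396942 + 0.05243961×0.074529 = 0.340647
  M+8: 0.26298263×0.528529 + 0.05243961×0.396942 = 0.159809
  M+10: 0.05243961×0.528529 = 0.027716
Scale to base peak (0.340647) = 100: 5.4 : 38.2 : 95.0 : 100.0 : 46.9 : 8.1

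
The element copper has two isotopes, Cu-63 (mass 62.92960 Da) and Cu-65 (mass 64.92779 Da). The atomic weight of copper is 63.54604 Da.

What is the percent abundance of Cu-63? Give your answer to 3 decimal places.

69.150%

Writing the weighted mean with unknown fraction x of Cu-63:
62.92960·x + 64.92779·(1 − x) = 63.54604
(62.92960 − 64.92779)·x = 63.54604 − 64.92779
x = -1.38175 / -1.99819 = 0.69150 → 69.150% Cu-63, 30.850% Cu-65.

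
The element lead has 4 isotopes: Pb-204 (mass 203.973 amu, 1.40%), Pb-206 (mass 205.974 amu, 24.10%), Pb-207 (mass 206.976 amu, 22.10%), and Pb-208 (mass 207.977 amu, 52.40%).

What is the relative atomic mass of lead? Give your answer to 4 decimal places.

Average mass = Σ (abundance × isotope mass) = 0.0140 × 203.973 + 0.2410 × 205.974 + 0.2210 × 206.976 + 0.5240 × 207.977
= 2.85562 + 49.63973 + 45.74170 + 108.97995 = 207.21700 amu

207.2170 amu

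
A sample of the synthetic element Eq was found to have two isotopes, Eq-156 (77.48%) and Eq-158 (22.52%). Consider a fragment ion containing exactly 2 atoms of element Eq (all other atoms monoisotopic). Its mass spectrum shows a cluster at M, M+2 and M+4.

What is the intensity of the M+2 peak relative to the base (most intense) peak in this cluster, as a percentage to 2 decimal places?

58.13%

(0.7748 + 0.2252)^2 gives M 0.6003, M+2 0.3490, M+4 0.0507; the largest is M.
P(M) = C(2,0) × 0.7748^2 × 0.2252^0 = 1 × 0.60031504 × 1.0000 = 0.600315 (base)
P(M+2) = C(2,1) × 0.7748^1 × 0.2252^1 = 2 × 0.7748 × 0.2252 = 0.348970
Relative intensity = 0.348970 / 0.600315 × 100 = 58.13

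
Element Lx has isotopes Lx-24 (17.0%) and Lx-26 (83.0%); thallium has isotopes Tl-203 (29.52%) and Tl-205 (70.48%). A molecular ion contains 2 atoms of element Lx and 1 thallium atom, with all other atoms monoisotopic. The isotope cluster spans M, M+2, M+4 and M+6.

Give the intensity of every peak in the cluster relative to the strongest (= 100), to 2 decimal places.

Element Lx pattern (n=2): 0.0289 : 0.2822 : 0.6889
Thallium pattern (n=1): 0.2952 : 0.7048
Convolve the two distributions (both contribute in 2-u steps):
  M: 0.0289×0.2952 = 0.008531
  M+2: 0.0289×0.7048 + 0.2822×0.2952 = 0.103674
  M+4: 0.2822×0.7048 + 0.6889×0.2952 = 0.402258
  M+6: 0.6889×0.7048 = 0.485537
Scale to base peak (0.485537) = 100: 1.76 : 21.35 : 82.85 : 100.00

1.76 : 21.35 : 82.85 : 100.00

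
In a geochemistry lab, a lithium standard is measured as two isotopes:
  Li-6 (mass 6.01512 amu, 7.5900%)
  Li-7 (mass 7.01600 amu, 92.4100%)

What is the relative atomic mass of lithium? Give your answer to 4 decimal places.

6.9400 amu

Ar = Σ fᵢ·mᵢ = 0.075900 × 6.01512 + 0.924100 × 7.01600
= 0.456548 + 6.483486 = 6.940034 amu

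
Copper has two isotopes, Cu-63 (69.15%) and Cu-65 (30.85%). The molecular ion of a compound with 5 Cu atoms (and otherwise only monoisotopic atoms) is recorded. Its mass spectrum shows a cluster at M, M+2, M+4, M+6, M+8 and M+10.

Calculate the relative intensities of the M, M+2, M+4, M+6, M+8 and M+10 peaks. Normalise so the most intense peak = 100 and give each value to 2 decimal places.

44.83 : 100.00 : 89.23 : 39.81 : 8.88 : 0.79

Each Cu atom is independently Cu-63 (p = 0.6915) or Cu-65 (q = 0.3085); the cluster is the binomial expansion (p + q)^5.
P(M) = 0.6915^5 = 0.158111
P(M+2) = 5 × 0.6915^4 × 0.3085^1 = 0.352691
P(M+4) = 10 × 0.6915^3 × 0.3085^2 = 0.314693
P(M+6) = 10 × 0.6915^2 × 0.3085^3 = 0.140394
P(M+8) = 5 × 0.6915^1 × 0.3085^4 = 0.031317
P(M+10) = 0.3085^5 = 0.002794
The M+2 peak is largest (0.352691); scaling to 100 gives 44.83 : 100.00 : 89.23 : 39.81 : 8.88 : 0.79.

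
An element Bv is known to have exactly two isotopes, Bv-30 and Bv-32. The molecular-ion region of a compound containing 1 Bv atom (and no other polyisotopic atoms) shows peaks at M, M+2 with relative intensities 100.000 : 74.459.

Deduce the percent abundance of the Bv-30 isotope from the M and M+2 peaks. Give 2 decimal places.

57.32%

Write p for the Bv-30 fraction. I(M+2)/I(M) = [C(1,1)·p^0·(1−p)] / p^1 = 1·(1−p)/p = 74.459/100.000 = 0.7446
(1−p)/p = 0.7446/1 = 0.7446  ⇒  p = 1/(1 + 0.7446) = 0.5732
Bv-30: 57.32%, Bv-32: 42.68%.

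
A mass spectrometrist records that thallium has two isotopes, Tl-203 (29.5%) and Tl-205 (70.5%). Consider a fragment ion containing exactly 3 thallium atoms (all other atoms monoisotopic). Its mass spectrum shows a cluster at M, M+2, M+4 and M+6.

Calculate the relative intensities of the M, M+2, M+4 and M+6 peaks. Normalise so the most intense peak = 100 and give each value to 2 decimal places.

5.84 : 41.84 : 100.00 : 79.66

The 3 Tl atoms are independent, so intensities follow the terms of (0.295 + 0.705)^3.
P(M) = 0.295^3 = 0.025672
P(M+2) = 3 × 0.295^2 × 0.705^1 = 0.184058
P(M+4) = 3 × 0.295^1 × 0.705^2 = 0.439867
P(M+6) = 0.705^3 = 0.350403
The M+4 peak is largest (0.439867); scaling to 100 gives 5.84 : 41.84 : 100.00 : 79.66.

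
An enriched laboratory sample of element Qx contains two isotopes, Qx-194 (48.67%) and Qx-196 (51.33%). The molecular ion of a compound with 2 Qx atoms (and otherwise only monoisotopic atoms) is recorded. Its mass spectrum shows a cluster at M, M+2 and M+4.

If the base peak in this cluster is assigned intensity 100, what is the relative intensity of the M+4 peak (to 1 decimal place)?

(0.4867 + 0.5133)^2 gives M 0.2369, M+2 0.4996, M+4 0.2635; the largest is M+2.
P(M+2) = C(2,1) × 0.4867^1 × 0.5133^1 = 2 × 0.4867 × 0.5133 = 0.499646 (base)
P(M+4) = C(2,2) × 0.4867^0 × 0.5133^2 = 1 × 1.0000 × 0.26347689 = 0.263477
Relative intensity = 0.263477 / 0.499646 × 100 = 52.7

52.7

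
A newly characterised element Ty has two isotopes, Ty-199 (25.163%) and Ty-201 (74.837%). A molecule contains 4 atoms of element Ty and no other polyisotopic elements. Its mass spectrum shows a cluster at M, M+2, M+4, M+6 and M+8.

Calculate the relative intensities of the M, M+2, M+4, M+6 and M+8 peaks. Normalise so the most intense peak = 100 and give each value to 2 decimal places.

0.95 : 11.31 : 50.44 : 100.00 : 74.35

The 4 Ty atoms are independent, so intensities follow the terms of (0.25163 + 0.74837)^4.
P(M) = 0.25163^4 = 0.004009
P(M+2) = 4 × 0.25163^3 × 0.74837^1 = 0.047694
P(M+4) = 6 × 0.25163^2 × 0.74837^2 = 0.212769
P(M+6) = 4 × 0.25163^1 × 0.74837^3 = 0.421863
P(M+8) = 0.74837^4 = 0.313665
The M+6 peak is largest (0.421863); scaling to 100 gives 0.95 : 11.31 : 50.44 : 100.00 : 74.35.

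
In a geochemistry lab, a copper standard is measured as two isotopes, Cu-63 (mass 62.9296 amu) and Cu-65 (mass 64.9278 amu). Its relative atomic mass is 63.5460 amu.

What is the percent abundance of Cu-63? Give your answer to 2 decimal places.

69.15%

Writing the weighted mean with unknown fraction x of Cu-63:
62.9296·x + 64.9278·(1 − x) = 63.5460
(62.9296 − 64.9278)·x = 63.5460 − 64.9278
x = -1.3818 / -1.9982 = 0.69152 → 69.15% Cu-63, 30.85% Cu-65.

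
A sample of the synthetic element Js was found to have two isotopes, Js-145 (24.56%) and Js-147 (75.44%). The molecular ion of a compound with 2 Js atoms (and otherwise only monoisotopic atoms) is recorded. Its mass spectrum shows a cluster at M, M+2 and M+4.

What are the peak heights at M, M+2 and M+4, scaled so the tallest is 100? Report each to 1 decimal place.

10.6 : 65.1 : 100.0

The 2 Js atoms are independent, so intensities follow the terms of (0.2456 + 0.7544)^2.
P(M) = 0.2456^2 = 0.060319
P(M+2) = 2 × 0.2456^1 × 0.7544^1 = 0.370561
P(M+4) = 0.7544^2 = 0.569119
The M+4 peak is largest (0.569119); scaling to 100 gives 10.6 : 65.1 : 100.0.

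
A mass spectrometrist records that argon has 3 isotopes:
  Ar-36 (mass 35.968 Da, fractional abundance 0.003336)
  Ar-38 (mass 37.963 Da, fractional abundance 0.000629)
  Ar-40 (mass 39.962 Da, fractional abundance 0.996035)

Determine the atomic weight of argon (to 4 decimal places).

Weight each isotope mass by its fractional abundance: 0.003336 × 35.968 + 0.000629 × 37.963 + 0.996035 × 39.962
= 0.11999 + 0.02388 + 39.80355 = 39.94742 Da

39.9474 Da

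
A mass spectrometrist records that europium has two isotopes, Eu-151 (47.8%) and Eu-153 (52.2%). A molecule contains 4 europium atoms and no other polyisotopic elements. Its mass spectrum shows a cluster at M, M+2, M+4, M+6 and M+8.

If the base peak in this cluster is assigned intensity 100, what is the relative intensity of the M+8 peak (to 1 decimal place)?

19.9

(0.478 + 0.522)^4 gives M 0.0522, M+2 0.2280, M+4 0.3735, M+6 0.2720, M+8 0.0742; the largest is M+4.
P(M+4) = C(4,2) × 0.478^2 × 0.522^2 = 6 × 0.228484 × 0.272484 = 0.373549 (base)
P(M+8) = C(4,4) × 0.478^0 × 0.522^4 = 1 × 1.0000 × 0.07424753 = 0.074248
Relative intensity = 0.074248 / 0.373549 × 100 = 19.9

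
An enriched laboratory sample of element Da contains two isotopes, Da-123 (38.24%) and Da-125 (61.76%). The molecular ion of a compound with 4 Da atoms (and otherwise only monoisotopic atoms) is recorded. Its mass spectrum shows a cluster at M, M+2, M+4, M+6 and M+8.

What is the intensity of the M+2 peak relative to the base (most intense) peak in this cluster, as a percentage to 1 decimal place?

38.3%

(0.3824 + 0.6176)^4 gives M 0.0214, M+2 0.1381, M+4 0.3347, M+6 0.3603, M+8 0.1455; the largest is M+6.
P(M+6) = C(4,3) × 0.3824^1 × 0.6176^3 = 4 × 0.3824 × 0.23557102 = 0.360329 (base)
P(M+2) = C(4,1) × 0.3824^3 × 0.6176^1 = 4 × 0.05591826 × 0.6176 = 0.138140
Relative intensity = 0.138140 / 0.360329 × 100 = 38.3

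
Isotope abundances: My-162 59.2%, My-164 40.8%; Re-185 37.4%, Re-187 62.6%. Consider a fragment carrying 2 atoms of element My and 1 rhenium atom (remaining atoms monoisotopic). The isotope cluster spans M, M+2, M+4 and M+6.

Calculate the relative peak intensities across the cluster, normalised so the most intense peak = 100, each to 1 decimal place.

Element My pattern (n=2): 0.350464 : 0.483072 : 0.166464
Rhenium pattern (n=1): 0.3740 : 0.6260
Convolve the two distributions (both contribute in 2-u steps):
  M: 0.350464×0.3740 = 0.131074
  M+2: 0.350464×0.6260 + 0.483072×0.3740 = 0.400059
  M+4: 0.483072×0.6260 + 0.166464×0.3740 = 0.364661
  M+6: 0.166464×0.6260 = 0.104206
Scale to base peak (0.400059) = 100: 32.8 : 100.0 : 91.2 : 26.0

32.8 : 100.0 : 91.2 : 26.0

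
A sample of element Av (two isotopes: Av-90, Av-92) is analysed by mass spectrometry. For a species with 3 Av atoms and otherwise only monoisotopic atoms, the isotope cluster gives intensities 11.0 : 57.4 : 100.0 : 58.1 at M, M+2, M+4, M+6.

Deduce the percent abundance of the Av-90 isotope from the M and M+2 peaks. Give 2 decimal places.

Write p for the Av-90 fraction. I(M+2)/I(M) = [C(3,1)·p^2·(1−p)] / p^3 = 3·(1−p)/p = 57.4/11.0 = 5.2182
(1−p)/p = 5.2182/3 = 1.7394  ⇒  p = 1/(1 + 1.7394) = 0.3650
Av-90: 36.50%, Av-92: 63.50%.

36.50%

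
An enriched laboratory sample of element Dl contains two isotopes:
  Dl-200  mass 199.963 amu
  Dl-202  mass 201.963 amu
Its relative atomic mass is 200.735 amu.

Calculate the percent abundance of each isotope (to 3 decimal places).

With x = fraction of Dl-200 (so Dl-202 is 1 − x):
199.963·x + 201.963·(1 − x) = 200.735
(199.963 − 201.963)·x = 200.735 − 201.963
x = -1.228 / -2.000 = 0.61400 → 61.400% Dl-200, 38.600% Dl-202.

Dl-200: 61.400%, Dl-202: 38.600%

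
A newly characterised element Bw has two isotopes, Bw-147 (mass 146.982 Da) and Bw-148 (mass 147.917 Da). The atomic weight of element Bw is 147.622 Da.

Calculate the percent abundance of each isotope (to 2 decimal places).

Bw-147: 31.55%, Bw-148: 68.45%

Writing the weighted mean with unknown fraction x of Bw-147:
146.982·x + 147.917·(1 − x) = 147.622
(146.982 − 147.917)·x = 147.622 − 147.917
x = -0.295 / -0.935 = 0.31551 → 31.55% Bw-147, 68.45% Bw-148.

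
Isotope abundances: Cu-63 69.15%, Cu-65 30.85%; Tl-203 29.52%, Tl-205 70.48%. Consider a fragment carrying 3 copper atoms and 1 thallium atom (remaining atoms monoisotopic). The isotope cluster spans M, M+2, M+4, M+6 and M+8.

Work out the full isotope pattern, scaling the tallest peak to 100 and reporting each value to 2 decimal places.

Copper pattern (n=3): 0.33065611 : 0.44254842 : 0.19743483 : 0.02936064
Thallium pattern (n=1): 0.2952 : 0.7048
Convolve the two distributions (both contribute in 2-u steps):
  M: 0.33065611×0.2952 = 0.097610
  M+2: 0.33065611×0.7048 + 0.44254842×0.2952 = 0.363687
  M+4: 0.44254842×0.7048 + 0.19743483×0.2952 = 0.370191
  M+6: 0.19743483×0.7048 + 0.02936064×0.2952 = 0.147819
  M+8: 0.02936064×0.7048 = 0.020693
Scale to base peak (0.370191) = 100: 26.37 : 98.24 : 100.00 : 39.93 : 5.59

26.37 : 98.24 : 100.00 : 39.93 : 5.59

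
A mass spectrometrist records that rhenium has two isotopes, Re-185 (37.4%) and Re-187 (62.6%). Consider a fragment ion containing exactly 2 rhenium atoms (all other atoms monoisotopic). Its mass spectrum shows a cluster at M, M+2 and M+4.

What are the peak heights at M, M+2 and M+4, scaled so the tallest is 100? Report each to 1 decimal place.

Each Re atom is independently Re-185 (p = 0.374) or Re-187 (q = 0.626); the cluster is the binomial expansion (p + q)^2.
P(M) = 0.374^2 = 0.139876
P(M+2) = 2 × 0.374^1 × 0.626^1 = 0.468248
P(M+4) = 0.626^2 = 0.391876
The M+2 peak is largest (0.468248); scaling to 100 gives 29.9 : 100.0 : 83.7.

29.9 : 100.0 : 83.7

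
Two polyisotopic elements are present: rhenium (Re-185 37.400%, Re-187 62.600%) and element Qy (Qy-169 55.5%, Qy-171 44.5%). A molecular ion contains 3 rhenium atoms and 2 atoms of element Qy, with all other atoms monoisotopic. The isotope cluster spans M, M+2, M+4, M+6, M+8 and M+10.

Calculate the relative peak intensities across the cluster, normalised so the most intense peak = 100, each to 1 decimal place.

Rhenium pattern (n=3): 0.05231362 : 0.26268713 : 0.43968487 : 0.24531438
Element Qy pattern (n=2): 0.308025 : 0.49395 : 0.198025
Convolve the two distributions (both contribute in 2-u steps):
  M: 0.05231362×0.308025 = 0.016114
  M+2: 0.05231362×0.49395 + 0.26268713×0.308025 = 0.106755
  M+4: 0.05231362×0.198025 + 0.26268713×0.49395 + 0.43968487×0.308025 = 0.275548
  M+6: 0.26268713×0.198025 + 0.43968487×0.49395 + 0.24531438×0.308025 = 0.344764
  M+8: 0.43968487×0.198025 + 0.24531438×0.49395 = 0.208242
  M+10: 0.24531438×0.198025 = 0.048578
Scale to base peak (0.344764) = 100: 4.7 : 31.0 : 79.9 : 100.0 : 60.4 : 14.1

4.7 : 31.0 : 79.9 : 100.0 : 60.4 : 14.1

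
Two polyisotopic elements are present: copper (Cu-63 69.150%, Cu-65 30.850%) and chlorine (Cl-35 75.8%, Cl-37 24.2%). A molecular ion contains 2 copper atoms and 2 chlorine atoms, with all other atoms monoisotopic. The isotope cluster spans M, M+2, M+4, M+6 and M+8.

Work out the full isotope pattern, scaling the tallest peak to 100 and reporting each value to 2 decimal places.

Copper pattern (n=2): 0.47817225 : 0.4266555 : 0.09517225
Chlorine pattern (n=2): 0.574564 : 0.366872 : 0.058564
Convolve the two distributions (both contribute in 2-u steps):
  M: 0.47817225×0.574564 = 0.274741
  M+2: 0.47817225×0.366872 + 0.4266555×0.574564 = 0.420569
  M+4: 0.47817225×0.058564 + 0.4266555×0.366872 + 0.09517225×0.574564 = 0.239214
  M+6: 0.4266555×0.058564 + 0.09517225×0.366872 = 0.059903
  M+8: 0.09517225×0.058564 = 0.005574
Scale to base peak (0.420569) = 100: 65.33 : 100.00 : 56.88 : 14.24 : 1.33

65.33 : 100.00 : 56.88 : 14.24 : 1.33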